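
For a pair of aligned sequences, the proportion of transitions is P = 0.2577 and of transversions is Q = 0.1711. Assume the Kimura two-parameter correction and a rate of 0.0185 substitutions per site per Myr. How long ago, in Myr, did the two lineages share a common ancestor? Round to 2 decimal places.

18.51

Under the Kimura two-parameter model, d = −½ ln(1 − 2P − Q) − ¼ ln(1 − 2Q).
1 − 2P − Q = 0.3135, giving −½ ln(0.3135) = 0.579978.
1 − 2Q = 0.6578, giving −¼ ln(0.6578) = 0.104714.
d = 0.579978 + 0.104714 = 0.684692.
Under a molecular clock d = 2μt, so t = d/(2μ) = 0.684692 / (2 × 0.0185) = 18.51 Myr.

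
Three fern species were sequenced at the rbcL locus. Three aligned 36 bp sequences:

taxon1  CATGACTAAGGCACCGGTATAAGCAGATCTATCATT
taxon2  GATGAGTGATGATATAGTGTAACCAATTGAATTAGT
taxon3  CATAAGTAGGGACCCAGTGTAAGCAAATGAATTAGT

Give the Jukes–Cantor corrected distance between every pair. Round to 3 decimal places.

d(taxon1,taxon2) = 0.745, d(taxon1,taxon3) = 0.441, d(taxon2,taxon3) = 0.347

taxon1–taxon2: 17/36 sites differ → p ≈ 0.472222, d = −0.75 ln(1 − 0.629629) = 0.744938 ≈ 0.745.
taxon1–taxon3: 12/36 sites differ → p ≈ 0.333333, d = −0.75 ln(1 − 0.444444) = 0.440839 ≈ 0.441.
taxon2–taxon3: 10/36 sites differ → p ≈ 0.277778, d = −0.75 ln(1 − 0.370371) = 0.346968 ≈ 0.347.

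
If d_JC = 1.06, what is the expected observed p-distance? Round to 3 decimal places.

p = (3/4)(1 − e^(−4d/3)) = 0.75 × (1 − e^(-1.413333)) = 0.75 × (1 − 0.243331) = 0.567502.

0.568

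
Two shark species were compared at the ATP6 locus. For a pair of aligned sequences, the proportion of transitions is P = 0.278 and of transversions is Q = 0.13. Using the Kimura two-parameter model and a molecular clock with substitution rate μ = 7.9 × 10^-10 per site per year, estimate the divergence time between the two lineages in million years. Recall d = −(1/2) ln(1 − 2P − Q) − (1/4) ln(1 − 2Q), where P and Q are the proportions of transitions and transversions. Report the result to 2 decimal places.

Under the Kimura two-parameter model, d = −½ ln(1 − 2P − Q) − ¼ ln(1 − 2Q).
1 − 2P − Q = 0.314, giving −½ ln(0.314) = 0.579181.
1 − 2Q = 0.74, giving −¼ ln(0.74) = 0.075276.
d = 0.579181 + 0.075276 = 0.654457.
Under a molecular clock d = 2μt, so t = d/(2μ) = 0.654457 / (2 × 7.9 × 10^-10) = 414.21 million years.

414.21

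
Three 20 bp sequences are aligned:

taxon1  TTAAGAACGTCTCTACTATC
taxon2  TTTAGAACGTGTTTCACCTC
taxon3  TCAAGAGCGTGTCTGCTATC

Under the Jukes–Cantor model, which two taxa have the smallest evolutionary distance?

taxon1–taxon2: 7/20 differ, p = 0.350, d = 0.471.
taxon1–taxon3: 4/20 differ, p = 0.200, d = 0.233.
taxon2–taxon3: 8/20 differ, p = 0.400, d = 0.572.
The smallest distance is between taxon1 and taxon3.

taxon1 and taxon3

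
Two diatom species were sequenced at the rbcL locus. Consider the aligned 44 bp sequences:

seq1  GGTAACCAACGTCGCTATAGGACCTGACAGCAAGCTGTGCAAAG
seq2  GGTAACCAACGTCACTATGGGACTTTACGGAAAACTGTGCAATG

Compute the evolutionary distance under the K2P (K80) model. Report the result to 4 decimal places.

0.2118

Of 44 sites, 5 differences are transitions and 3 are transversions, so P = 5/44 ≈ 0.113636 and Q = 3/44 ≈ 0.068182.
Under the Kimura two-parameter model, d = −½ ln(1 − 2P − Q) − ¼ ln(1 − 2Q).
1 − 2P − Q = 0.704546, giving −½ ln(0.704546) = 0.175101.
1 − 2Q = 0.863636, giving −¼ ln(0.863636) = 0.036651.
d = 0.175101 + 0.036651 = 0.211752.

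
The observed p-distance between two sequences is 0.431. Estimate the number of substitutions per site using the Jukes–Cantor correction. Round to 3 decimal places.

d = −(3/4) ln(1 − 4p/3) = −0.75 ln(1 − 0.574667) = −0.75 ln(0.425333)
  = −0.75 × (-0.854883) = 0.641162 substitutions/site.

0.641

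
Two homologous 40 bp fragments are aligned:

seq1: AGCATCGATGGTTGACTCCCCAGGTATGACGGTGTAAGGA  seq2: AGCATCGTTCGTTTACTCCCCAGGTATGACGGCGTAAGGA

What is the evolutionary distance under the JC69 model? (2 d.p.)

The sequences differ at 4 of 40 sites (8, 10, 14, 33), so p = 4/40 = 0.1.
d = −(3/4) ln(1 − 4p/3) = −0.75 ln(1 − 0.133333) = −0.75 ln(0.866667)
  = −0.75 × (-0.143100) = 0.107325 substitutions/site.

0.11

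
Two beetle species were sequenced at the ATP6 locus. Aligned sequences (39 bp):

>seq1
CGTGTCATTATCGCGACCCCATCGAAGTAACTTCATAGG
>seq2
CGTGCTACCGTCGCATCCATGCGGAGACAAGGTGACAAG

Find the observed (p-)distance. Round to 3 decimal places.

The sequences differ at 20 of 39 positions.
p = 20/39 = 0.512820… ≈ 0.513 (to 3 d.p.).

0.513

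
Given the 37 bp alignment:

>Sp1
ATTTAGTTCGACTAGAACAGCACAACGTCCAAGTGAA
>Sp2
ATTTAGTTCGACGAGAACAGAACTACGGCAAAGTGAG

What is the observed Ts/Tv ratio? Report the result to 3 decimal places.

Transitions are A↔G and C↔T; transversions are all other mismatches.
Transitions: 1. Transversions: 5.
R = 1/5 = 0.200.

0.200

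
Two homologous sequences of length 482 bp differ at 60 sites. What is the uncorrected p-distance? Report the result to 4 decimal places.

0.1245

p = 60/482 = 0.124481… ≈ 0.1245 (to 4 d.p.).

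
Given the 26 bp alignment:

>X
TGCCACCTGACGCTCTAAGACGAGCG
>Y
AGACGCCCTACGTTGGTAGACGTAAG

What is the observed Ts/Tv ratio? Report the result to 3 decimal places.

0.500

Transitions are A↔G and C↔T; transversions are all other mismatches.
Transitions: 4. Transversions: 8.
R = 4/8 = 0.500.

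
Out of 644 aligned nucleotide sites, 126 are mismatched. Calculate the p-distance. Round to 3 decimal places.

p = 126/644 = 0.195652… ≈ 0.196 (to 3 d.p.).

0.196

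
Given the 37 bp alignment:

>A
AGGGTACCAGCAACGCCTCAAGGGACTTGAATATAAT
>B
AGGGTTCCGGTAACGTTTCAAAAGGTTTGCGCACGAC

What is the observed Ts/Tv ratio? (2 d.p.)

6.50

Transitions are A↔G and C↔T; transversions are all other mismatches.
Transitions: 13. Transversions: 2.
R = 13/2 = 6.50.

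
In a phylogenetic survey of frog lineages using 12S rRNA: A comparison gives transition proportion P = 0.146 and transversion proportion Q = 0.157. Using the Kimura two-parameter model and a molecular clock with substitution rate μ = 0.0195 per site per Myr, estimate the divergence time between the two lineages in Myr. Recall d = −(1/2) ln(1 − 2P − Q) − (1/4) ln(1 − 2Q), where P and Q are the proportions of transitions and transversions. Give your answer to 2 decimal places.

Under the Kimura two-parameter model, d = −½ ln(1 − 2P − Q) − ¼ ln(1 − 2Q).
1 − 2P − Q = 0.551, giving −½ ln(0.551) = 0.298010.
1 − 2Q = 0.686, giving −¼ ln(0.686) = 0.094219.
d = 0.298010 + 0.094219 = 0.392229.
Under a molecular clock d = 2μt, so t = d/(2μ) = 0.392229 / (2 × 0.0195) = 10.06 Myr.

10.06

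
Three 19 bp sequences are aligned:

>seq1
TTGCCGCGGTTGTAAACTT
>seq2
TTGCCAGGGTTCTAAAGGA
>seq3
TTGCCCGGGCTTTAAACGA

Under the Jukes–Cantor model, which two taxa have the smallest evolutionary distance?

seq2 and seq3

seq1–seq2: 6/19 differ, p = 0.316, d = 0.410.
seq1–seq3: 6/19 differ, p = 0.316, d = 0.410.
seq2–seq3: 4/19 differ, p = 0.211, d = 0.247.
The smallest distance is between seq2 and seq3.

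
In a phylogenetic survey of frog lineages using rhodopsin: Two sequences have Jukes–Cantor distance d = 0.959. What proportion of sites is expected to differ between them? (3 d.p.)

0.541

p = (3/4)(1 − e^(−4d/3)) = 0.75 × (1 − e^(-1.278667)) = 0.75 × (1 − 0.278408) = 0.541194.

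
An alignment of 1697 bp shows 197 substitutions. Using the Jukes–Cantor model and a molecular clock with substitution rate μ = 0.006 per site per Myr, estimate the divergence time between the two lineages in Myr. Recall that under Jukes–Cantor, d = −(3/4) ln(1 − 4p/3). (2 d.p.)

p = 197/1697 ≈ 0.116087.
d = −(3/4) ln(1 − 4p/3) = −0.75 ln(1 − 0.154783) = −0.75 ln(0.845217)
  = −0.75 × (-0.168162) = 0.126122 substitutions/site.
Under a molecular clock d = 2μt, so t = d/(2μ) = 0.126122 / (2 × 0.006) = 10.51 Myr.

10.51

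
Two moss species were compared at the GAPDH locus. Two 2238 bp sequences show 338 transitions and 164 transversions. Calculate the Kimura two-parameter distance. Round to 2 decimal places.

0.27

P = 338/2238 ≈ 0.151028 and Q = 164/2238 ≈ 0.07328.
Under the Kimura two-parameter model, d = −½ ln(1 − 2P − Q) − ¼ ln(1 − 2Q).
1 − 2P − Q = 0.624664, giving −½ ln(0.624664) = 0.235271.
1 − 2Q = 0.85344, giving −¼ ln(0.85344) = 0.039620.
d = 0.235271 + 0.039620 = 0.274891.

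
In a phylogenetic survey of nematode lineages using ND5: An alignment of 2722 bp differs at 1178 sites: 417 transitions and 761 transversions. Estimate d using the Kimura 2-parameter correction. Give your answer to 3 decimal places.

P = 417/2722 ≈ 0.153196 and Q = 761/2722 ≈ 0.279574.
Under the Kimura two-parameter model, d = −½ ln(1 − 2P − Q) − ¼ ln(1 − 2Q).
1 − 2P − Q = 0.414034, giving −½ ln(0.414034) = 0.440904.
1 − 2Q = 0.440852, giving −¼ ln(0.440852) = 0.204762.
d = 0.440904 + 0.204762 = 0.645666.

0.646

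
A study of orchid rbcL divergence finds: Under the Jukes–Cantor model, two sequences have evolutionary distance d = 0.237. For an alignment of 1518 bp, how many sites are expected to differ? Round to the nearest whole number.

308

Invert JC69: p = (3/4)(1 − e^(−4d/3)) = 0.75 × (1 − e^(-0.316)) = 0.75 × (1 − 0.729059) = 0.203206.
Expected differing sites = pL ≈ 0.203206 × 1518 = 308.466708 ≈ 308.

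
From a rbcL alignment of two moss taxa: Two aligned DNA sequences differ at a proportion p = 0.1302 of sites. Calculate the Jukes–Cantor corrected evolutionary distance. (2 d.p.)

d = −(3/4) ln(1 − 4p/3) = −0.75 ln(1 − 0.1736) = −0.75 ln(0.8264)
  = −0.75 × (-0.190676) = 0.143007 substitutions/site.

0.14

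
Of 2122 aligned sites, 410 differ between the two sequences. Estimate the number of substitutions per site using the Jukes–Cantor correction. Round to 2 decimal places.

p = 410/2122 ≈ 0.193214.
d = −(3/4) ln(1 − 4p/3) = −0.75 ln(1 − 0.257619) = −0.75 ln(0.742381)
  = −0.75 × (-0.297893) = 0.223420 substitutions/site.

0.22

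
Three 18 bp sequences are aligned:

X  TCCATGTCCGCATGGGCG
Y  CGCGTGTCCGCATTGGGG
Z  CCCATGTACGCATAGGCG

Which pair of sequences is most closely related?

X–Y: 5/18 differ, p = 0.278, d = 0.347.
X–Z: 3/18 differ, p = 0.167, d = 0.188.
Y–Z: 5/18 differ, p = 0.278, d = 0.347.
The smallest distance is between X and Z.

X and Z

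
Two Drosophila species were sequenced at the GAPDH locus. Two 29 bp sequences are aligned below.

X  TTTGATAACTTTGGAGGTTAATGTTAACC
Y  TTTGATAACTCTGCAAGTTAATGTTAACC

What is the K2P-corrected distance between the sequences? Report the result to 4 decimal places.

Of 29 sites, 2 differences are transitions and 1 are transversions, so P = 2/29 ≈ 0.068966 and Q = 1/29 ≈ 0.034483.
Under the Kimura two-parameter model, d = −½ ln(1 − 2P − Q) − ¼ ln(1 − 2Q).
1 − 2P − Q = 0.827585, giving −½ ln(0.827585) = 0.094622.
1 − 2Q = 0.931034, giving −¼ ln(0.931034) = 0.017865.
d = 0.094622 + 0.017865 = 0.112487.

0.1125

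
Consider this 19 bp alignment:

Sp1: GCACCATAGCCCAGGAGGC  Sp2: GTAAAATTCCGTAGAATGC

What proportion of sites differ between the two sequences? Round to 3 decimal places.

The sequences differ at 9 of 19 positions (sites 2, 4, 5, 8, 9, 11, 12, 15, 17).
p = 9/19 = 0.473684… ≈ 0.474 (to 3 d.p.).

0.474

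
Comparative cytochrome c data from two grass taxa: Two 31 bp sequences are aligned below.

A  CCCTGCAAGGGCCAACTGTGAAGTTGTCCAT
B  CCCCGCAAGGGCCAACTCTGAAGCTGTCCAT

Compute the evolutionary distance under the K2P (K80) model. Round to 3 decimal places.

Of 31 sites, 2 differences are transitions and 1 are transversions, so P = 2/31 ≈ 0.064516 and Q = 1/31 ≈ 0.032258.
Under the Kimura two-parameter model, d = −½ ln(1 − 2P − Q) − ¼ ln(1 − 2Q).
1 − 2P − Q = 0.83871, giving −½ ln(0.83871) = 0.087945.
1 − 2Q = 0.935484, giving −¼ ln(0.935484) = 0.016673.
d = 0.087945 + 0.016673 = 0.104618.

0.105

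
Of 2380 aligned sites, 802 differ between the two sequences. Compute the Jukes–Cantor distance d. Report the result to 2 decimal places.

0.45

p = 802/2380 ≈ 0.336975.
d = −(3/4) ln(1 − 4p/3) = −0.75 ln(1 − 0.4493) = −0.75 ln(0.5507)
  = −0.75 × (-0.596565) = 0.447424 substitutions/site.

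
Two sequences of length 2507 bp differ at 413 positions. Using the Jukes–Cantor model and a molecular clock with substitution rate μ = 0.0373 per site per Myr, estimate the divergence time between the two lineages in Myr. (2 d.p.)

p = 413/2507 ≈ 0.164739.
d = −(3/4) ln(1 − 4p/3) = −0.75 ln(1 − 0.219652) = −0.75 ln(0.780348)
  = −0.75 × (-0.248015) = 0.186011 substitutions/site.
Under a molecular clock d = 2μt, so t = d/(2μ) = 0.186011 / (2 × 0.0373) = 2.49 Myr.

2.49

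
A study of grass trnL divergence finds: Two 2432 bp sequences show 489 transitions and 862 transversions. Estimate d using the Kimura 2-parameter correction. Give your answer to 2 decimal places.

1.01

P = 489/2432 ≈ 0.201069 and Q = 862/2432 ≈ 0.354441.
Under the Kimura two-parameter model, d = −½ ln(1 − 2P − Q) − ¼ ln(1 − 2Q).
1 − 2P − Q = 0.243421, giving −½ ln(0.243421) = 0.706481.
1 − 2Q = 0.291118, giving −¼ ln(0.291118) = 0.308507.
d = 0.706481 + 0.308507 = 1.014988.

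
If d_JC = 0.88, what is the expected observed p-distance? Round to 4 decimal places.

p = (3/4)(1 − e^(−4d/3)) = 0.75 × (1 − e^(-1.173333)) = 0.75 × (1 − 0.309334) = 0.518000.

0.5180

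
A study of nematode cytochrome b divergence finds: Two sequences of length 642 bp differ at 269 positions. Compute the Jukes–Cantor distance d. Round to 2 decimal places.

0.61

p = 269/642 ≈ 0.419003.
d = −(3/4) ln(1 − 4p/3) = −0.75 ln(1 − 0.558671) = −0.75 ln(0.441329)
  = −0.75 × (-0.817965) = 0.613474 substitutions/site.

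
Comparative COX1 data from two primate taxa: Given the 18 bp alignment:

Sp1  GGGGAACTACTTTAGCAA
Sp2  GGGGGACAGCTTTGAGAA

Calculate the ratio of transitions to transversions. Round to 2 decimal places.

2.00

Transitions are A↔G and C↔T; transversions are all other mismatches.
Transitions: 4. Transversions: 2.
R = 4/2 = 2.00.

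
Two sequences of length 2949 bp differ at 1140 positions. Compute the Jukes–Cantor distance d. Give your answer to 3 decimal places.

p = 1140/2949 ≈ 0.386572.
d = −(3/4) ln(1 − 4p/3) = −0.75 ln(1 − 0.515429) = −0.75 ln(0.484571)
  = −0.75 × (-0.724491) = 0.543368 substitutions/site.

0.543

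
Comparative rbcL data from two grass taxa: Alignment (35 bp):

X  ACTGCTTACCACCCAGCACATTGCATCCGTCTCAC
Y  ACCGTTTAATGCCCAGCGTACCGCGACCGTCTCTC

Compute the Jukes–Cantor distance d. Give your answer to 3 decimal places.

0.458

The sequences differ at 12 of 35 sites, so p = 12/35 ≈ 0.342857.
d = −(3/4) ln(1 − 4p/3) = −0.75 ln(1 − 0.457143) = −0.75 ln(0.542857)
  = −0.75 × (-0.610909) = 0.458182 substitutions/site.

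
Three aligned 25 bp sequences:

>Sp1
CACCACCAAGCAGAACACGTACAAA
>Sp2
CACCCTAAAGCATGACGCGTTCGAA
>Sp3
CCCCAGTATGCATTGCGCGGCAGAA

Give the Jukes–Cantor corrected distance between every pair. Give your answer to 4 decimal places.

d(Sp1,Sp2) = 0.4172, d(Sp1,Sp3) = 0.7662, d(Sp2,Sp3) = 0.5716

Sp1–Sp2: 8/25 sites differ → p = 0.32, d = −0.75 ln(1 − 0.426667) = 0.417216 ≈ 0.4172.
Sp1–Sp3: 12/25 sites differ → p = 0.48, d = −0.75 ln(1 − 0.64) = 0.766238 ≈ 0.7662.
Sp2–Sp3: 10/25 sites differ → p = 0.4, d = −0.75 ln(1 − 0.533333) = 0.571605 ≈ 0.5716.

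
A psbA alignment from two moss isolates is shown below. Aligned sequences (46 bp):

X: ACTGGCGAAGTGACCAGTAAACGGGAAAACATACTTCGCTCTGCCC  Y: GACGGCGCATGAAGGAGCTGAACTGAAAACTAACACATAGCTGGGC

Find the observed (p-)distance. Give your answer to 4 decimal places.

0.5435

The sequences differ at 25 of 46 positions.
p = 25/46 = 0.543478… ≈ 0.5435 (to 4 d.p.).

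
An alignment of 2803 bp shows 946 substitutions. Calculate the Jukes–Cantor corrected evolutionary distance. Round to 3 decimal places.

0.448

p = 946/2803 ≈ 0.337496.
d = −(3/4) ln(1 − 4p/3) = −0.75 ln(1 − 0.449995) = −0.75 ln(0.550005)
  = −0.75 × (-0.597828) = 0.448371 substitutions/site.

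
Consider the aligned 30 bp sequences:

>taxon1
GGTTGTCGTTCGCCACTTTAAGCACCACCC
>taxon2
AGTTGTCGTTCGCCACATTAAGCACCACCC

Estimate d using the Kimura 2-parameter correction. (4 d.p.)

0.0699

Of 30 sites, 1 differences are transitions and 1 are transversions, so P = 1/30 ≈ 0.033333 and Q = 1/30 ≈ 0.033333.
Under the Kimura two-parameter model, d = −½ ln(1 − 2P − Q) − ¼ ln(1 − 2Q).
1 − 2P − Q = 0.900001, giving −½ ln(0.900001) = 0.052680.
1 − 2Q = 0.933334, giving −¼ ln(0.933334) = 0.017248.
d = 0.052680 + 0.017248 = 0.069928.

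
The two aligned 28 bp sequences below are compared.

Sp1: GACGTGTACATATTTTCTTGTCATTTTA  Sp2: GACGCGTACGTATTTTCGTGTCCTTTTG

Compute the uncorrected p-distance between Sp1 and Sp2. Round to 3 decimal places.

The sequences differ at 5 of 28 positions (sites 5, 10, 18, 23, 28).
p = 5/28 = 0.178571… ≈ 0.179 (to 3 d.p.).

0.179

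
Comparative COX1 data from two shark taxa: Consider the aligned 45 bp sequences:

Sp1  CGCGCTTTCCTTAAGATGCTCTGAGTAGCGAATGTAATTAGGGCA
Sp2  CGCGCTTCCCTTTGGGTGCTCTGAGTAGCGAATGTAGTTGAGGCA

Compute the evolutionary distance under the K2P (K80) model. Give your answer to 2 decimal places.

Of 45 sites, 6 differences are transitions and 1 are transversions, so P = 6/45 ≈ 0.133333 and Q = 1/45 ≈ 0.022222.
Under the Kimura two-parameter model, d = −½ ln(1 − 2P − Q) − ¼ ln(1 − 2Q).
1 − 2P − Q = 0.711112, giving −½ ln(0.711112) = 0.170463.
1 − 2Q = 0.955556, giving −¼ ln(0.955556) = 0.011365.
d = 0.170463 + 0.011365 = 0.181828.

0.18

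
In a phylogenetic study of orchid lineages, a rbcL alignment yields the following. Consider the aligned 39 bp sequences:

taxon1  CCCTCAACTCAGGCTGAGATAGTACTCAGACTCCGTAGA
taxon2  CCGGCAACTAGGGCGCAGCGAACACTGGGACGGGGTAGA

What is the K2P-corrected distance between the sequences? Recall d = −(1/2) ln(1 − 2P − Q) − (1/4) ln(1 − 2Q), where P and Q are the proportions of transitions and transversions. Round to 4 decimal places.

Of 39 sites, 4 differences are transitions and 11 are transversions, so P = 4/39 ≈ 0.102564 and Q = 11/39 ≈ 0.282051.
Under the Kimura two-parameter model, d = −½ ln(1 − 2P − Q) − ¼ ln(1 − 2Q).
1 − 2P − Q = 0.512821, giving −½ ln(0.512821) = 0.333914.
1 − 2Q = 0.435898, giving −¼ ln(0.435898) = 0.207587.
d = 0.333914 + 0.207587 = 0.541501.

0.5415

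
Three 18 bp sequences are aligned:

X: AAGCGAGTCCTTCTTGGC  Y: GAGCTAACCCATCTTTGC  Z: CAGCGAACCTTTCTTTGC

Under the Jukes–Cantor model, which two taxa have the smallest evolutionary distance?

Y and Z

X–Y: 6/18 differ, p = 0.333, d = 0.441.
X–Z: 5/18 differ, p = 0.278, d = 0.347.
Y–Z: 4/18 differ, p = 0.222, d = 0.264.
The smallest distance is between Y and Z.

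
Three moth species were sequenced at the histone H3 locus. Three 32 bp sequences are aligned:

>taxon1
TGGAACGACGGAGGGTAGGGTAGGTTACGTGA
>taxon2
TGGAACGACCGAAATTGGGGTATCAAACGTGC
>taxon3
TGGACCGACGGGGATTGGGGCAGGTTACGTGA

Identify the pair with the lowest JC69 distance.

taxon1–taxon2: 10/32 differ, p = 0.313, d = 0.404.
taxon1–taxon3: 6/32 differ, p = 0.188, d = 0.216.
taxon2–taxon3: 10/32 differ, p = 0.313, d = 0.404.
The smallest distance is between taxon1 and taxon3.

taxon1 and taxon3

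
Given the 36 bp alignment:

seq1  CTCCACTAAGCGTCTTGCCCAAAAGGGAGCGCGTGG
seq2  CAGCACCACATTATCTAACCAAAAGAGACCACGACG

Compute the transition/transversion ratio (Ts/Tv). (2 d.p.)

0.89

Transitions are A↔G and C↔T; transversions are all other mismatches.
Transitions: 8. Transversions: 9.
R = 8/9 = 0.888888… ≈ 0.89 (to 2 d.p.).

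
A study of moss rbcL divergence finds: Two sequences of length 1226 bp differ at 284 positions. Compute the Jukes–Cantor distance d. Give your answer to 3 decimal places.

0.277

p = 284/1226 ≈ 0.231648.
d = −(3/4) ln(1 − 4p/3) = −0.75 ln(1 − 0.308864) = −0.75 ln(0.691136)
  = −0.75 × (-0.369419) = 0.277064 substitutions/site.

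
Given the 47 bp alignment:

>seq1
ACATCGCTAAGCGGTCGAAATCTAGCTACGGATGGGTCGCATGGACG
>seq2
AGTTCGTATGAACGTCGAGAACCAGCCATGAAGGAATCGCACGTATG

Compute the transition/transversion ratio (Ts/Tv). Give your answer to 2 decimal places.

Transitions are A↔G and C↔T; transversions are all other mismatches.
Transitions: 12. Transversions: 9.
R = 12/9 = 1.333333… ≈ 1.33 (to 2 d.p.).

1.33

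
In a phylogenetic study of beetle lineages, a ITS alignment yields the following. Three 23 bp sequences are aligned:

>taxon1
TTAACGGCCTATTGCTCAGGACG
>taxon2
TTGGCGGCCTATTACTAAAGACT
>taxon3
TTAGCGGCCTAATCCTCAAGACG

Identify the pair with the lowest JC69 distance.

taxon1–taxon2: 6/23 differ, p = 0.261, d = 0.321.
taxon1–taxon3: 4/23 differ, p = 0.174, d = 0.198.
taxon2–taxon3: 5/23 differ, p = 0.217, d = 0.257.
The smallest distance is between taxon1 and taxon3.

taxon1 and taxon3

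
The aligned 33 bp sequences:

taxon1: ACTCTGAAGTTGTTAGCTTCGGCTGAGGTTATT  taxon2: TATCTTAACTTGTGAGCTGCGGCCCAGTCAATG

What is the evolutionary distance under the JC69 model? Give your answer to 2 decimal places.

The sequences differ at 12 of 33 sites, so p = 12/33 ≈ 0.363636.
d = −(3/4) ln(1 − 4p/3) = −0.75 ln(1 − 0.484848) = −0.75 ln(0.515152)
  = −0.75 × (-0.663293) = 0.497470 substitutions/site.

0.50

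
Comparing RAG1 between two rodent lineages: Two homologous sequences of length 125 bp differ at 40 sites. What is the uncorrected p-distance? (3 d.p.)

p = 40/125 = 0.320.

0.320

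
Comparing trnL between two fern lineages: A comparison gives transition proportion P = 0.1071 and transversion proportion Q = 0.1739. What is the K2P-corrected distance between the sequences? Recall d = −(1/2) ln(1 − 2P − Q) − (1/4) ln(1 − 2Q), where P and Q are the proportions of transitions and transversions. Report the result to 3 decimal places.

0.352

Under the Kimura two-parameter model, d = −½ ln(1 − 2P − Q) − ¼ ln(1 − 2Q).
1 − 2P − Q = 0.6119, giving −½ ln(0.6119) = 0.245593.
1 − 2Q = 0.6522, giving −¼ ln(0.6522) = 0.106851.
d = 0.245593 + 0.106851 = 0.352444.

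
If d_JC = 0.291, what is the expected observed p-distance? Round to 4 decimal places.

0.2412

p = (3/4)(1 − e^(−4d/3)) = 0.75 × (1 − e^(-0.388)) = 0.75 × (1 − 0.678412) = 0.241191.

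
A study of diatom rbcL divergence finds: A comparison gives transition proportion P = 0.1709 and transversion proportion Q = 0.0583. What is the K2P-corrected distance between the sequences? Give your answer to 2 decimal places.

0.29

Under the Kimura two-parameter model, d = −½ ln(1 − 2P − Q) − ¼ ln(1 − 2Q).
1 − 2P − Q = 0.5999, giving −½ ln(0.5999) = 0.255496.
1 − 2Q = 0.8834, giving −¼ ln(0.8834) = 0.030994.
d = 0.255496 + 0.030994 = 0.286490.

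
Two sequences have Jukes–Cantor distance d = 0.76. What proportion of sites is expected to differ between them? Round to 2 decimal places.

0.48

p = (3/4)(1 − e^(−4d/3)) = 0.75 × (1 − e^(-1.013333)) = 0.75 × (1 − 0.363007) = 0.477745.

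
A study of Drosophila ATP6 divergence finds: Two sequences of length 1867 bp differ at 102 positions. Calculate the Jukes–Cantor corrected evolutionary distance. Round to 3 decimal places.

0.057

p = 102/1867 ≈ 0.054633.
d = −(3/4) ln(1 − 4p/3) = −0.75 ln(1 − 0.072844) = −0.75 ln(0.927156)
  = −0.75 × (-0.075633) = 0.056725 substitutions/site.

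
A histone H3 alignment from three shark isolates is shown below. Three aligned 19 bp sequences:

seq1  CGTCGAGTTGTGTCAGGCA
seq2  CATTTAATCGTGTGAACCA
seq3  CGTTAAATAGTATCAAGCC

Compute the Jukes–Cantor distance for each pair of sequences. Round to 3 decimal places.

seq1–seq2: 8/19 sites differ → p ≈ 0.421053, d = −0.75 ln(1 − 0.561404) = 0.618132 ≈ 0.618.
seq1–seq3: 7/19 sites differ → p ≈ 0.368421, d = −0.75 ln(1 − 0.491228) = 0.506816 ≈ 0.507.
seq2–seq3: 7/19 sites differ → p ≈ 0.368421, d = −0.75 ln(1 − 0.491228) = 0.506816 ≈ 0.507.

d(seq1,seq2) = 0.618, d(seq1,seq3) = 0.507, d(seq2,seq3) = 0.507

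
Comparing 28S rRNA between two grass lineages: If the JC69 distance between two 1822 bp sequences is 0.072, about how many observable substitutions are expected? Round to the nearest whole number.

125

Invert JC69: p = (3/4)(1 − e^(−4d/3)) = 0.75 × (1 − e^(-0.096)) = 0.75 × (1 − 0.908464) = 0.068652.
Expected differing sites = pL ≈ 0.068652 × 1822 = 125.083944 ≈ 125.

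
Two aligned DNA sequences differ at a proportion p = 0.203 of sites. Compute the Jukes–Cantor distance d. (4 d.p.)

0.2367

d = −(3/4) ln(1 − 4p/3) = −0.75 ln(1 − 0.270667) = −0.75 ln(0.729333)
  = −0.75 × (-0.315625) = 0.236719 substitutions/site.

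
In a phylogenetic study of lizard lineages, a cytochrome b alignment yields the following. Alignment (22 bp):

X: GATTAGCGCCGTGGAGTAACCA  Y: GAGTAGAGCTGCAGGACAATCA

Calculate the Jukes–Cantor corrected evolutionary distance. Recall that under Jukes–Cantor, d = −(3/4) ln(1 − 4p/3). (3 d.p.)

The sequences differ at 9 of 22 sites (3, 7, 10, 12, 13, 15, 16, 17, 20), so p = 9/22 ≈ 0.409091.
d = −(3/4) ln(1 − 4p/3) = −0.75 ln(1 − 0.545455) = −0.75 ln(0.454545)
  = −0.75 × (-0.788458) = 0.591344 substitutions/site.

0.591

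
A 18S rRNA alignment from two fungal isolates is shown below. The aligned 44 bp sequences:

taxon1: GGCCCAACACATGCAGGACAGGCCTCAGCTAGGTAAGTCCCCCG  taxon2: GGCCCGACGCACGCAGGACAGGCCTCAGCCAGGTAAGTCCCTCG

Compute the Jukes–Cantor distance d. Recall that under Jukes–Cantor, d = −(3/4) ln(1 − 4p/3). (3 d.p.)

The sequences differ at 5 of 44 sites (6, 9, 12, 30, 42), so p = 5/44 ≈ 0.113636.
d = −(3/4) ln(1 − 4p/3) = −0.75 ln(1 − 0.151515) = −0.75 ln(0.848485)
  = −0.75 × (-0.164303) = 0.123227 substitutions/site.

0.123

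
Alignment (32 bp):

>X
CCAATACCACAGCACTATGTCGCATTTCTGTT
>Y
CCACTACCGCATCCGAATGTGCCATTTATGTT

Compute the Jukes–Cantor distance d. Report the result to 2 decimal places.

The sequences differ at 9 of 32 sites (4, 9, 12, 14, 15, 16, 21, 22, 28), so p = 9/32 = 0.28125.
d = −(3/4) ln(1 − 4p/3) = −0.75 ln(1 − 0.375) = −0.75 ln(0.625)
  = −0.75 × (-0.470004) = 0.352503 substitutions/site.

0.35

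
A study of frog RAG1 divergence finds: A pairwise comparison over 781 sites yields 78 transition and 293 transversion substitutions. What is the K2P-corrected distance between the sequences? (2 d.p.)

P = 78/781 ≈ 0.099872 and Q = 293/781 ≈ 0.37516.
Under the Kimura two-parameter model, d = −½ ln(1 − 2P − Q) − ¼ ln(1 − 2Q).
1 − 2P − Q = 0.425096, giving −½ ln(0.425096) = 0.427720.
1 − 2Q = 0.24968, giving −¼ ln(0.24968) = 0.346894.
d = 0.427720 + 0.346894 = 0.774614.

0.77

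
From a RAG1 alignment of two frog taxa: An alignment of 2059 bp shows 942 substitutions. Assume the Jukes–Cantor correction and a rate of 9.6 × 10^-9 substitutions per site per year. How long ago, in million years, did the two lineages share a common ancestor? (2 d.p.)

36.78

p = 942/2059 ≈ 0.457504.
d = −(3/4) ln(1 − 4p/3) = −0.75 ln(1 − 0.610005) = −0.75 ln(0.389995)
  = −0.75 × (-0.941621) = 0.706216 substitutions/site.
Under a molecular clock d = 2μt, so t = d/(2μ) = 0.706216 / (2 × 9.6 × 10^-9) = 36.78 million years.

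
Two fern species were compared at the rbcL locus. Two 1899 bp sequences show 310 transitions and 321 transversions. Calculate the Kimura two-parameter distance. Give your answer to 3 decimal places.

0.445

P = 310/1899 ≈ 0.163244 and Q = 321/1899 ≈ 0.169036.
Under the Kimura two-parameter model, d = −½ ln(1 − 2P − Q) − ¼ ln(1 − 2Q).
1 − 2P − Q = 0.504476, giving −½ ln(0.504476) = 0.342118.
1 − 2Q = 0.661928, giving −¼ ln(0.661928) = 0.103150.
d = 0.342118 + 0.103150 = 0.445268.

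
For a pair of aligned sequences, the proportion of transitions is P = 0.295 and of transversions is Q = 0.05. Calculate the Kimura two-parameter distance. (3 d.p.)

Under the Kimura two-parameter model, d = −½ ln(1 − 2P − Q) − ¼ ln(1 − 2Q).
1 − 2P − Q = 0.36, giving −½ ln(0.36) = 0.510826.
1 − 2Q = 0.9, giving −¼ ln(0.9) = 0.026340.
d = 0.510826 + 0.026340 = 0.537166.

0.537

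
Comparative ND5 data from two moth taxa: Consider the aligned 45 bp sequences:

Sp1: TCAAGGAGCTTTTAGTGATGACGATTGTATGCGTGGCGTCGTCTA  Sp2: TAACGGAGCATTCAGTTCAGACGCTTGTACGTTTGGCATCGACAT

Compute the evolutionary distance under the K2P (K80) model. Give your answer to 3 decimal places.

Of 45 sites, 4 differences are transitions and 11 are transversions, so P = 4/45 ≈ 0.088889 and Q = 11/45 ≈ 0.244444.
Under the Kimura two-parameter model, d = −½ ln(1 − 2P − Q) − ¼ ln(1 − 2Q).
1 − 2P − Q = 0.577778, giving −½ ln(0.577778) = 0.274283.
1 − 2Q = 0.511112, giving −¼ ln(0.511112) = 0.167792.
d = 0.274283 + 0.167792 = 0.442075.

0.442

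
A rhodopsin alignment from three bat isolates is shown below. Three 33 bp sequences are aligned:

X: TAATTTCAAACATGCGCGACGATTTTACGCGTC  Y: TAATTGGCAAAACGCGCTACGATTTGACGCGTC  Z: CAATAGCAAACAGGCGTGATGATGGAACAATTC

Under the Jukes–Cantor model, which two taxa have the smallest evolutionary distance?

X–Y: 7/33 differ, p = 0.212, d = 0.249.
X–Z: 12/33 differ, p = 0.364, d = 0.497.
Y–Z: 15/33 differ, p = 0.455, d = 0.699.
The smallest distance is between X and Y.

X and Y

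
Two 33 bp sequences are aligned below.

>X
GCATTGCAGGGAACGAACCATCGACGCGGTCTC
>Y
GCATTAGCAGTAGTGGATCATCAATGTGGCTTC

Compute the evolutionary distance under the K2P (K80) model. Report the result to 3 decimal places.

Of 33 sites, 11 differences are transitions and 3 are transversions, so P = 11/33 ≈ 0.333333 and Q = 3/33 ≈ 0.090909.
Under the Kimura two-parameter model, d = −½ ln(1 − 2P − Q) − ¼ ln(1 − 2Q).
1 − 2P − Q = 0.242425, giving −½ ln(0.242425) = 0.708531.
1 − 2Q = 0.818182, giving −¼ ln(0.818182) = 0.050168.
d = 0.708531 + 0.050168 = 0.758699.

0.759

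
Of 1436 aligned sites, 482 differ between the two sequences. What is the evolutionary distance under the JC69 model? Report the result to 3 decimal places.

p = 482/1436 ≈ 0.335655.
d = −(3/4) ln(1 − 4p/3) = −0.75 ln(1 − 0.44754) = −0.75 ln(0.55246)
  = −0.75 × (-0.593374) = 0.445031 substitutions/site.

0.445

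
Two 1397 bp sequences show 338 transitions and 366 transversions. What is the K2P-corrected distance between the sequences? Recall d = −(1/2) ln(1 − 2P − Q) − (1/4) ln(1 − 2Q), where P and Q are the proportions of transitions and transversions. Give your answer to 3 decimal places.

P = 338/1397 ≈ 0.241947 and Q = 366/1397 ≈ 0.26199.
Under the Kimura two-parameter model, d = −½ ln(1 − 2P − Q) − ¼ ln(1 − 2Q).
1 − 2P − Q = 0.254116, giving −½ ln(0.254116) = 0.684982.
1 − 2Q = 0.47602, giving −¼ ln(0.47602) = 0.185574.
d = 0.684982 + 0.185574 = 0.870556.

0.871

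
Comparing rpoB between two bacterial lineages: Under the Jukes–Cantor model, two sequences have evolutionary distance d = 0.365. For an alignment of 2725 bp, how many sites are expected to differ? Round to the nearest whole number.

788

Invert JC69: p = (3/4)(1 − e^(−4d/3)) = 0.75 × (1 − e^(-0.486667)) = 0.75 × (1 − 0.614672) = 0.288996.
Expected differing sites = pL ≈ 0.288996 × 2725 = 787.5141 ≈ 788.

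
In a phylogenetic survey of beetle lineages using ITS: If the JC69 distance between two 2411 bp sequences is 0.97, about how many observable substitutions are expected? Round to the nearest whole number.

Invert JC69: p = (3/4)(1 − e^(−4d/3)) = 0.75 × (1 − e^(-1.293333)) = 0.75 × (1 − 0.274355) = 0.544234.
Expected differing sites = pL ≈ 0.544234 × 2411 = 1312.148174 ≈ 1312.

1312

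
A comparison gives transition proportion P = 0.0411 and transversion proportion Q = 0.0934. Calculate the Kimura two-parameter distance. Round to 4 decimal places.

0.1482

Under the Kimura two-parameter model, d = −½ ln(1 − 2P − Q) − ¼ ln(1 − 2Q).
1 − 2P − Q = 0.8244, giving −½ ln(0.8244) = 0.096550.
1 − 2Q = 0.8132, giving −¼ ln(0.8132) = 0.051695.
d = 0.096550 + 0.051695 = 0.148245.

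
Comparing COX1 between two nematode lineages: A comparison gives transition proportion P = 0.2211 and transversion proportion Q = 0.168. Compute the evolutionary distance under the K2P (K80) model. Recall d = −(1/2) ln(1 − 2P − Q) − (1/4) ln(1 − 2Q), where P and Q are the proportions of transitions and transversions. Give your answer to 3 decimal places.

Under the Kimura two-parameter model, d = −½ ln(1 − 2P − Q) − ¼ ln(1 − 2Q).
1 − 2P − Q = 0.3898, giving −½ ln(0.3898) = 0.471061.
1 − 2Q = 0.664, giving −¼ ln(0.664) = 0.102368.
d = 0.471061 + 0.102368 = 0.573429.

0.573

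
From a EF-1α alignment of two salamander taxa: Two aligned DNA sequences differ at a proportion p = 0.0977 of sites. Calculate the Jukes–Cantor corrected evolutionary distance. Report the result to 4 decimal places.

d = −(3/4) ln(1 − 4p/3) = −0.75 ln(1 − 0.130267) = −0.75 ln(0.869733)
  = −0.75 × (-0.139569) = 0.104677 substitutions/site.

0.1047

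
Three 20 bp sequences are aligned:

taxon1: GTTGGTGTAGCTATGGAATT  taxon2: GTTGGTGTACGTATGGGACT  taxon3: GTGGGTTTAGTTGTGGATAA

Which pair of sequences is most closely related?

taxon1 and taxon2

taxon1–taxon2: 4/20 differ, p = 0.200, d = 0.233.
taxon1–taxon3: 7/20 differ, p = 0.350, d = 0.471.
taxon2–taxon3: 9/20 differ, p = 0.450, d = 0.687.
The smallest distance is between taxon1 and taxon2.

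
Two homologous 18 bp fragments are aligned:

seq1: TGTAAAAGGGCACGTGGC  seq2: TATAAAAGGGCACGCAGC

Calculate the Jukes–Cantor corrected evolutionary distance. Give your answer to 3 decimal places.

The sequences differ at 3 of 18 sites (2, 15, 16), so p = 3/18 ≈ 0.166667.
d = −(3/4) ln(1 − 4p/3) = −0.75 ln(1 − 0.222223) = −0.75 ln(0.777777)
  = −0.75 × (-0.251315) = 0.188486 substitutions/site.

0.188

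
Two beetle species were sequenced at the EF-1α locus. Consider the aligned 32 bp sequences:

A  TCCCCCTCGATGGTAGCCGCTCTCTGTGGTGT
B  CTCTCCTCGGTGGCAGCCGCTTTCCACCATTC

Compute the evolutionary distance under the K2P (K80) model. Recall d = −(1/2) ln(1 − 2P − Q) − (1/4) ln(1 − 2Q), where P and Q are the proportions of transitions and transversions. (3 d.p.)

0.727

Of 32 sites, 11 differences are transitions and 2 are transversions, so P = 11/32 = 0.34375 and Q = 2/32 = 0.0625.
Under the Kimura two-parameter model, d = −½ ln(1 − 2P − Q) − ¼ ln(1 − 2Q).
1 − 2P − Q = 0.25, giving −½ ln(0.25) = 0.693147.
1 − 2Q = 0.875, giving −¼ ln(0.875) = 0.033383.
d = 0.693147 + 0.033383 = 0.726530.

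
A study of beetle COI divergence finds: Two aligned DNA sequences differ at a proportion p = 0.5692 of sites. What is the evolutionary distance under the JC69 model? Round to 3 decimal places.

1.067

d = −(3/4) ln(1 − 4p/3) = −0.75 ln(1 − 0.758933) = −0.75 ln(0.241067)
  = −0.75 × (-1.422680) = 1.067010 substitutions/site.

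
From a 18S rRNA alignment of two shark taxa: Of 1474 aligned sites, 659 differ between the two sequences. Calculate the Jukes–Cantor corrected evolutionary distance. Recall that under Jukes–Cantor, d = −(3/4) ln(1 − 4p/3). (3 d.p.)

0.680

p = 659/1474 ≈ 0.447083.
d = −(3/4) ln(1 − 4p/3) = −0.75 ln(1 − 0.596111) = −0.75 ln(0.403889)
  = −0.75 × (-0.906615) = 0.679961 substitutions/site.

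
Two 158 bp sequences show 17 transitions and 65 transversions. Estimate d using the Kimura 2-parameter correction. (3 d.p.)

P = 17/158 ≈ 0.107595 and Q = 65/158 ≈ 0.411392.
Under the Kimura two-parameter model, d = −½ ln(1 − 2P − Q) − ¼ ln(1 − 2Q).
1 − 2P − Q = 0.373418, giving −½ ln(0.373418) = 0.492528.
1 − 2Q = 0.177216, giving −¼ ln(0.177216) = 0.432596.
d = 0.492528 + 0.432596 = 0.925124.

0.925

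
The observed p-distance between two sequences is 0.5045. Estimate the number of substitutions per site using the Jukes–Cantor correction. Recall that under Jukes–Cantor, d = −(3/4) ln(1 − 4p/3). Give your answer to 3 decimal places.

0.838

d = −(3/4) ln(1 − 4p/3) = −0.75 ln(1 − 0.672667) = −0.75 ln(0.327333)
  = −0.75 × (-1.116777) = 0.837583 substitutions/site.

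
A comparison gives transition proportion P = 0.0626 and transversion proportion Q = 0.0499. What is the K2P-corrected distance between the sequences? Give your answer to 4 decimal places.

0.1225

Under the Kimura two-parameter model, d = −½ ln(1 − 2P − Q) − ¼ ln(1 − 2Q).
1 − 2P − Q = 0.8249, giving −½ ln(0.8249) = 0.096247.
1 − 2Q = 0.9002, giving −¼ ln(0.9002) = 0.026285.
d = 0.096247 + 0.026285 = 0.122532.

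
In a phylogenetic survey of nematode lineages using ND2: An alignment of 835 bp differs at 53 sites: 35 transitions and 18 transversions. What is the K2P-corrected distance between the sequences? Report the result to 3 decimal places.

0.067

P = 35/835 ≈ 0.041916 and Q = 18/835 ≈ 0.021557.
Under the Kimura two-parameter model, d = −½ ln(1 − 2P − Q) − ¼ ln(1 − 2Q).
1 − 2P − Q = 0.894611, giving −½ ln(0.894611) = 0.055683.
1 − 2Q = 0.956886, giving −¼ ln(0.956886) = 0.011018.
d = 0.055683 + 0.011018 = 0.066701.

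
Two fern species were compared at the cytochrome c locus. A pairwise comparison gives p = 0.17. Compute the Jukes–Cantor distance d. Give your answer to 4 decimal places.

0.1928

d = −(3/4) ln(1 − 4p/3) = −0.75 ln(1 − 0.226667) = −0.75 ln(0.773333)
  = −0.75 × (-0.257046) = 0.192785 substitutions/site.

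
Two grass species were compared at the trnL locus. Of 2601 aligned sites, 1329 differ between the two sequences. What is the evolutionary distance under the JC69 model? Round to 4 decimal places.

0.8576

p = 1329/2601 ≈ 0.510957.
d = −(3/4) ln(1 − 4p/3) = −0.75 ln(1 − 0.681276) = −0.75 ln(0.318724)
  = −0.75 × (-1.143430) = 0.857573 substitutions/site.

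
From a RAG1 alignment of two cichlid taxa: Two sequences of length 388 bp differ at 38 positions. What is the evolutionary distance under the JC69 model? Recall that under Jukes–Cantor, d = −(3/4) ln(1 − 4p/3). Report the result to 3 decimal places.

p = 38/388 ≈ 0.097938.
d = −(3/4) ln(1 − 4p/3) = −0.75 ln(1 − 0.130584) = −0.75 ln(0.869416)
  = −0.75 × (-0.139934) = 0.104951 substitutions/site.

0.105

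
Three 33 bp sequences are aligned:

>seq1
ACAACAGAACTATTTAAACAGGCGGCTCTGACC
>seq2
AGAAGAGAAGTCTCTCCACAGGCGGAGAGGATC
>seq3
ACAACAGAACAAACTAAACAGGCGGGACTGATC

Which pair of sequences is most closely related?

seq1 and seq3

seq1–seq2: 12/33 differ, p = 0.364, d = 0.497.
seq1–seq3: 6/33 differ, p = 0.182, d = 0.208.
seq2–seq3: 12/33 differ, p = 0.364, d = 0.497.
The smallest distance is between seq1 and seq3.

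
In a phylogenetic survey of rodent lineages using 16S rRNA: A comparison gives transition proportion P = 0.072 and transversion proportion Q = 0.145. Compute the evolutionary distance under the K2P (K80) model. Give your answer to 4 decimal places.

Under the Kimura two-parameter model, d = −½ ln(1 − 2P − Q) − ¼ ln(1 − 2Q).
1 − 2P − Q = 0.711, giving −½ ln(0.711) = 0.170541.
1 − 2Q = 0.71, giving −¼ ln(0.71) = 0.085623.
d = 0.170541 + 0.085623 = 0.256164.

0.2562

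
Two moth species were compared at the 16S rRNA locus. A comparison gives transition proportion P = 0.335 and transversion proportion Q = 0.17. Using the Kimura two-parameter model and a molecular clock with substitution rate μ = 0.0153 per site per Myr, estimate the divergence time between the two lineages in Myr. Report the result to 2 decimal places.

33.34

Under the Kimura two-parameter model, d = −½ ln(1 − 2P − Q) − ¼ ln(1 − 2Q).
1 − 2P − Q = 0.16, giving −½ ln(0.16) = 0.916291.
1 − 2Q = 0.66, giving −¼ ln(0.66) = 0.103879.
d = 0.916291 + 0.103879 = 1.020170.
Under a molecular clock d = 2μt, so t = d/(2μ) = 1.020170 / (2 × 0.0153) = 33.34 Myr.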